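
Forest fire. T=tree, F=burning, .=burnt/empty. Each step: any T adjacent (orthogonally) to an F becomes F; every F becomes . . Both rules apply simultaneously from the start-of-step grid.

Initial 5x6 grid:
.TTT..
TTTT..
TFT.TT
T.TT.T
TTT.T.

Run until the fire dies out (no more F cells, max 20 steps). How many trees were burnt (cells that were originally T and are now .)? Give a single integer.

Answer: 15

Derivation:
Step 1: +3 fires, +1 burnt (F count now 3)
Step 2: +5 fires, +3 burnt (F count now 5)
Step 3: +5 fires, +5 burnt (F count now 5)
Step 4: +2 fires, +5 burnt (F count now 2)
Step 5: +0 fires, +2 burnt (F count now 0)
Fire out after step 5
Initially T: 19, now '.': 26
Total burnt (originally-T cells now '.'): 15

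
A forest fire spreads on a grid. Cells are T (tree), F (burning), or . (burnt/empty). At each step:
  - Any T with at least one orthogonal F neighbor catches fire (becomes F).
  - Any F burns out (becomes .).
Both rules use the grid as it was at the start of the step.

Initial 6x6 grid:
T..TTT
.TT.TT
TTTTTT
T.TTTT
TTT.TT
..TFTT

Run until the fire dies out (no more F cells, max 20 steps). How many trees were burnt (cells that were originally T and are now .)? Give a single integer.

Answer: 26

Derivation:
Step 1: +2 fires, +1 burnt (F count now 2)
Step 2: +3 fires, +2 burnt (F count now 3)
Step 3: +4 fires, +3 burnt (F count now 4)
Step 4: +5 fires, +4 burnt (F count now 5)
Step 5: +6 fires, +5 burnt (F count now 6)
Step 6: +4 fires, +6 burnt (F count now 4)
Step 7: +2 fires, +4 burnt (F count now 2)
Step 8: +0 fires, +2 burnt (F count now 0)
Fire out after step 8
Initially T: 27, now '.': 35
Total burnt (originally-T cells now '.'): 26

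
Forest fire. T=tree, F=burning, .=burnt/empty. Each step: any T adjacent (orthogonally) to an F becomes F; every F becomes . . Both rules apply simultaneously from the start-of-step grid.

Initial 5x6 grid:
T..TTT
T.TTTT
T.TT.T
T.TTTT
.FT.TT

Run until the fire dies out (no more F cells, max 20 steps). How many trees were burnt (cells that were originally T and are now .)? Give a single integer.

Answer: 17

Derivation:
Step 1: +1 fires, +1 burnt (F count now 1)
Step 2: +1 fires, +1 burnt (F count now 1)
Step 3: +2 fires, +1 burnt (F count now 2)
Step 4: +3 fires, +2 burnt (F count now 3)
Step 5: +3 fires, +3 burnt (F count now 3)
Step 6: +4 fires, +3 burnt (F count now 4)
Step 7: +2 fires, +4 burnt (F count now 2)
Step 8: +1 fires, +2 burnt (F count now 1)
Step 9: +0 fires, +1 burnt (F count now 0)
Fire out after step 9
Initially T: 21, now '.': 26
Total burnt (originally-T cells now '.'): 17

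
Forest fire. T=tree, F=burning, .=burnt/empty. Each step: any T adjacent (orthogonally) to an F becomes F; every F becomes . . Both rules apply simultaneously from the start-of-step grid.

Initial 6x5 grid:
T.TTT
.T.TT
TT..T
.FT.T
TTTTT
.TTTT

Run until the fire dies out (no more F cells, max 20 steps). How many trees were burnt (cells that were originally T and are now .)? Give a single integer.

Answer: 20

Derivation:
Step 1: +3 fires, +1 burnt (F count now 3)
Step 2: +5 fires, +3 burnt (F count now 5)
Step 3: +2 fires, +5 burnt (F count now 2)
Step 4: +2 fires, +2 burnt (F count now 2)
Step 5: +2 fires, +2 burnt (F count now 2)
Step 6: +1 fires, +2 burnt (F count now 1)
Step 7: +1 fires, +1 burnt (F count now 1)
Step 8: +2 fires, +1 burnt (F count now 2)
Step 9: +1 fires, +2 burnt (F count now 1)
Step 10: +1 fires, +1 burnt (F count now 1)
Step 11: +0 fires, +1 burnt (F count now 0)
Fire out after step 11
Initially T: 21, now '.': 29
Total burnt (originally-T cells now '.'): 20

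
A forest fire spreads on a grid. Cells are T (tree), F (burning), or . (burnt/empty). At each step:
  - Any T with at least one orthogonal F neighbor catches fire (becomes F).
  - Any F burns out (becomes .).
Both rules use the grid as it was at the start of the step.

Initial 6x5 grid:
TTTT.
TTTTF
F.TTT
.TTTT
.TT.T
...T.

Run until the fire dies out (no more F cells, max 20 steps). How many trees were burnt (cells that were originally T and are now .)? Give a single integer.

Step 1: +3 fires, +2 burnt (F count now 3)
Step 2: +6 fires, +3 burnt (F count now 6)
Step 3: +5 fires, +6 burnt (F count now 5)
Step 4: +1 fires, +5 burnt (F count now 1)
Step 5: +2 fires, +1 burnt (F count now 2)
Step 6: +1 fires, +2 burnt (F count now 1)
Step 7: +0 fires, +1 burnt (F count now 0)
Fire out after step 7
Initially T: 19, now '.': 29
Total burnt (originally-T cells now '.'): 18

Answer: 18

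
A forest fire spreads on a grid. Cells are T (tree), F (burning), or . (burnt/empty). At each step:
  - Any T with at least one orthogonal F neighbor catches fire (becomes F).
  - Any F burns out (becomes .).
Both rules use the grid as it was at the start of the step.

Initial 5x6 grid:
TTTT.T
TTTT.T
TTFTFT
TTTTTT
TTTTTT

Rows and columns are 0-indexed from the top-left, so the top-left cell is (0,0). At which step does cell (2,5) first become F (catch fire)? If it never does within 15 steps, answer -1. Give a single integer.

Step 1: cell (2,5)='F' (+6 fires, +2 burnt)
  -> target ignites at step 1
Step 2: cell (2,5)='.' (+10 fires, +6 burnt)
Step 3: cell (2,5)='.' (+8 fires, +10 burnt)
Step 4: cell (2,5)='.' (+2 fires, +8 burnt)
Step 5: cell (2,5)='.' (+0 fires, +2 burnt)
  fire out at step 5

1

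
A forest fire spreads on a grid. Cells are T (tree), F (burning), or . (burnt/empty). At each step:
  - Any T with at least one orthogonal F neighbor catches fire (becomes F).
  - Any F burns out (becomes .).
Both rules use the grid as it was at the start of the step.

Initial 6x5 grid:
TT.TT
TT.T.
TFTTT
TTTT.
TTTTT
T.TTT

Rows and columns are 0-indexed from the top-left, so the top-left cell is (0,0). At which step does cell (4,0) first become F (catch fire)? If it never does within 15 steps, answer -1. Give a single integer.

Step 1: cell (4,0)='T' (+4 fires, +1 burnt)
Step 2: cell (4,0)='T' (+6 fires, +4 burnt)
Step 3: cell (4,0)='F' (+6 fires, +6 burnt)
  -> target ignites at step 3
Step 4: cell (4,0)='.' (+4 fires, +6 burnt)
Step 5: cell (4,0)='.' (+3 fires, +4 burnt)
Step 6: cell (4,0)='.' (+1 fires, +3 burnt)
Step 7: cell (4,0)='.' (+0 fires, +1 burnt)
  fire out at step 7

3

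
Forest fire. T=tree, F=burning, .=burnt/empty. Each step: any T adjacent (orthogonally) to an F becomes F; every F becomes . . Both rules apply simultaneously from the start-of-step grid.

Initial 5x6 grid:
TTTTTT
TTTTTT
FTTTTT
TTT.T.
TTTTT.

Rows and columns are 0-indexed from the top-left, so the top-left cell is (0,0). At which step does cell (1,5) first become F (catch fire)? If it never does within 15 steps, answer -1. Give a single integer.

Step 1: cell (1,5)='T' (+3 fires, +1 burnt)
Step 2: cell (1,5)='T' (+5 fires, +3 burnt)
Step 3: cell (1,5)='T' (+5 fires, +5 burnt)
Step 4: cell (1,5)='T' (+4 fires, +5 burnt)
Step 5: cell (1,5)='T' (+5 fires, +4 burnt)
Step 6: cell (1,5)='F' (+3 fires, +5 burnt)
  -> target ignites at step 6
Step 7: cell (1,5)='.' (+1 fires, +3 burnt)
Step 8: cell (1,5)='.' (+0 fires, +1 burnt)
  fire out at step 8

6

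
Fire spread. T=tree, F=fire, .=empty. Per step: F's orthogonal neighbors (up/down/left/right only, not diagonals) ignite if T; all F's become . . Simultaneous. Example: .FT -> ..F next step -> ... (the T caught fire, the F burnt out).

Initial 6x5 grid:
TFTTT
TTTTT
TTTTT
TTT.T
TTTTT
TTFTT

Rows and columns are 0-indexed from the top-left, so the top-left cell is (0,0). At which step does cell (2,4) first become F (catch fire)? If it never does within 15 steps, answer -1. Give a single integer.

Step 1: cell (2,4)='T' (+6 fires, +2 burnt)
Step 2: cell (2,4)='T' (+9 fires, +6 burnt)
Step 3: cell (2,4)='T' (+7 fires, +9 burnt)
Step 4: cell (2,4)='T' (+4 fires, +7 burnt)
Step 5: cell (2,4)='F' (+1 fires, +4 burnt)
  -> target ignites at step 5
Step 6: cell (2,4)='.' (+0 fires, +1 burnt)
  fire out at step 6

5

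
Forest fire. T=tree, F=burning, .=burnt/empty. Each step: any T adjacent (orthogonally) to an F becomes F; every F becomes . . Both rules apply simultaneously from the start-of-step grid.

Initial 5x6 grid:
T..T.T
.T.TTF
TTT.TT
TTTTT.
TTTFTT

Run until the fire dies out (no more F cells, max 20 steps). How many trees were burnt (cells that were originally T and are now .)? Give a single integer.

Step 1: +6 fires, +2 burnt (F count now 6)
Step 2: +6 fires, +6 burnt (F count now 6)
Step 3: +4 fires, +6 burnt (F count now 4)
Step 4: +2 fires, +4 burnt (F count now 2)
Step 5: +2 fires, +2 burnt (F count now 2)
Step 6: +0 fires, +2 burnt (F count now 0)
Fire out after step 6
Initially T: 21, now '.': 29
Total burnt (originally-T cells now '.'): 20

Answer: 20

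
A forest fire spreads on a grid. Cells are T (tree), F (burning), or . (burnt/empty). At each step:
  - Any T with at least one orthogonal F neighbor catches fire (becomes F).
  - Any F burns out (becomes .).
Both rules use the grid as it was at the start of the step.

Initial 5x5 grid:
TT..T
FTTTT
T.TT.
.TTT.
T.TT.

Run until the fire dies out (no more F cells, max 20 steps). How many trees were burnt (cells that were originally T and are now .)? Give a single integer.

Step 1: +3 fires, +1 burnt (F count now 3)
Step 2: +2 fires, +3 burnt (F count now 2)
Step 3: +2 fires, +2 burnt (F count now 2)
Step 4: +3 fires, +2 burnt (F count now 3)
Step 5: +4 fires, +3 burnt (F count now 4)
Step 6: +1 fires, +4 burnt (F count now 1)
Step 7: +0 fires, +1 burnt (F count now 0)
Fire out after step 7
Initially T: 16, now '.': 24
Total burnt (originally-T cells now '.'): 15

Answer: 15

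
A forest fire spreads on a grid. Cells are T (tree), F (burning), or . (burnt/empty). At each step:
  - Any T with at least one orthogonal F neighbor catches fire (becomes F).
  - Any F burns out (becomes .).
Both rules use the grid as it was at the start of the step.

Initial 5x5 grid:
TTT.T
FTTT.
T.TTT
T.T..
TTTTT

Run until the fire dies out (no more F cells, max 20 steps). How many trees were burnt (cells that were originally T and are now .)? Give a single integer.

Step 1: +3 fires, +1 burnt (F count now 3)
Step 2: +3 fires, +3 burnt (F count now 3)
Step 3: +4 fires, +3 burnt (F count now 4)
Step 4: +3 fires, +4 burnt (F count now 3)
Step 5: +2 fires, +3 burnt (F count now 2)
Step 6: +1 fires, +2 burnt (F count now 1)
Step 7: +1 fires, +1 burnt (F count now 1)
Step 8: +0 fires, +1 burnt (F count now 0)
Fire out after step 8
Initially T: 18, now '.': 24
Total burnt (originally-T cells now '.'): 17

Answer: 17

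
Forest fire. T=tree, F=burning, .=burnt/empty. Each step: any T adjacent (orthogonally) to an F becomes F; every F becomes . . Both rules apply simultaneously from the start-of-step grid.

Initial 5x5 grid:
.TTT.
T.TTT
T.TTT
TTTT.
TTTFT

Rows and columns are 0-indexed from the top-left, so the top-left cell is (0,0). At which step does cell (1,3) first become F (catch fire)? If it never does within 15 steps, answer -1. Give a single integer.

Step 1: cell (1,3)='T' (+3 fires, +1 burnt)
Step 2: cell (1,3)='T' (+3 fires, +3 burnt)
Step 3: cell (1,3)='F' (+5 fires, +3 burnt)
  -> target ignites at step 3
Step 4: cell (1,3)='.' (+4 fires, +5 burnt)
Step 5: cell (1,3)='.' (+2 fires, +4 burnt)
Step 6: cell (1,3)='.' (+2 fires, +2 burnt)
Step 7: cell (1,3)='.' (+0 fires, +2 burnt)
  fire out at step 7

3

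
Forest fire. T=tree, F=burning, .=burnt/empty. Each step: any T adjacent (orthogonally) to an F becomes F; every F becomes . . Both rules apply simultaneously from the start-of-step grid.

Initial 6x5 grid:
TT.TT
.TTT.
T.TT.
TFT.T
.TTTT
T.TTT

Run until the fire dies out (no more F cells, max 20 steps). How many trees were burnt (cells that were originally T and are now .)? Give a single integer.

Answer: 20

Derivation:
Step 1: +3 fires, +1 burnt (F count now 3)
Step 2: +3 fires, +3 burnt (F count now 3)
Step 3: +4 fires, +3 burnt (F count now 4)
Step 4: +4 fires, +4 burnt (F count now 4)
Step 5: +4 fires, +4 burnt (F count now 4)
Step 6: +2 fires, +4 burnt (F count now 2)
Step 7: +0 fires, +2 burnt (F count now 0)
Fire out after step 7
Initially T: 21, now '.': 29
Total burnt (originally-T cells now '.'): 20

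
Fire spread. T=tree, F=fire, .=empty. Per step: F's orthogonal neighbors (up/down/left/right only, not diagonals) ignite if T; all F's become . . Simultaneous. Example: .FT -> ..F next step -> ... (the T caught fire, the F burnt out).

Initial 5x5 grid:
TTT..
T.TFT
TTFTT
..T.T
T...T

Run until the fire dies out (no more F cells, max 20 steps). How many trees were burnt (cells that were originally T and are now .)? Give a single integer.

Step 1: +5 fires, +2 burnt (F count now 5)
Step 2: +3 fires, +5 burnt (F count now 3)
Step 3: +3 fires, +3 burnt (F count now 3)
Step 4: +2 fires, +3 burnt (F count now 2)
Step 5: +0 fires, +2 burnt (F count now 0)
Fire out after step 5
Initially T: 14, now '.': 24
Total burnt (originally-T cells now '.'): 13

Answer: 13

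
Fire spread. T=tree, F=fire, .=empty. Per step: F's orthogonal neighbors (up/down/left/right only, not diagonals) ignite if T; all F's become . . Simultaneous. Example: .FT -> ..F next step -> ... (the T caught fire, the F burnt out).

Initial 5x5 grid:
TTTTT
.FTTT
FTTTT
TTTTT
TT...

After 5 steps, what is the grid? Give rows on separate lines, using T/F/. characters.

Step 1: 4 trees catch fire, 2 burn out
  TFTTT
  ..FTT
  .FTTT
  FTTTT
  TT...
Step 2: 6 trees catch fire, 4 burn out
  F.FTT
  ...FT
  ..FTT
  .FTTT
  FT...
Step 3: 5 trees catch fire, 6 burn out
  ...FT
  ....F
  ...FT
  ..FTT
  .F...
Step 4: 3 trees catch fire, 5 burn out
  ....F
  .....
  ....F
  ...FT
  .....
Step 5: 1 trees catch fire, 3 burn out
  .....
  .....
  .....
  ....F
  .....

.....
.....
.....
....F
.....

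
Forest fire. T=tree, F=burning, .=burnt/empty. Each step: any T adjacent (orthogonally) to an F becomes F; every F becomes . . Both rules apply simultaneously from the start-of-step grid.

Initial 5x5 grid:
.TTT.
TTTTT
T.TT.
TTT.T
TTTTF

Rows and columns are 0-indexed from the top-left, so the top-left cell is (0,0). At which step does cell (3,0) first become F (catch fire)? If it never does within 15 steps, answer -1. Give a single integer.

Step 1: cell (3,0)='T' (+2 fires, +1 burnt)
Step 2: cell (3,0)='T' (+1 fires, +2 burnt)
Step 3: cell (3,0)='T' (+2 fires, +1 burnt)
Step 4: cell (3,0)='T' (+3 fires, +2 burnt)
Step 5: cell (3,0)='F' (+3 fires, +3 burnt)
  -> target ignites at step 5
Step 6: cell (3,0)='.' (+4 fires, +3 burnt)
Step 7: cell (3,0)='.' (+4 fires, +4 burnt)
Step 8: cell (3,0)='.' (+0 fires, +4 burnt)
  fire out at step 8

5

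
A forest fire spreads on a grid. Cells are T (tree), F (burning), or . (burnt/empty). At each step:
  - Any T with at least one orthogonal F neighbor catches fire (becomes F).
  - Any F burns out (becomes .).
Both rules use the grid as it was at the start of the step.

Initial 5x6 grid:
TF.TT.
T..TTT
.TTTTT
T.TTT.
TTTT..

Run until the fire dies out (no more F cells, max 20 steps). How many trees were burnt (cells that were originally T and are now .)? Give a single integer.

Answer: 2

Derivation:
Step 1: +1 fires, +1 burnt (F count now 1)
Step 2: +1 fires, +1 burnt (F count now 1)
Step 3: +0 fires, +1 burnt (F count now 0)
Fire out after step 3
Initially T: 20, now '.': 12
Total burnt (originally-T cells now '.'): 2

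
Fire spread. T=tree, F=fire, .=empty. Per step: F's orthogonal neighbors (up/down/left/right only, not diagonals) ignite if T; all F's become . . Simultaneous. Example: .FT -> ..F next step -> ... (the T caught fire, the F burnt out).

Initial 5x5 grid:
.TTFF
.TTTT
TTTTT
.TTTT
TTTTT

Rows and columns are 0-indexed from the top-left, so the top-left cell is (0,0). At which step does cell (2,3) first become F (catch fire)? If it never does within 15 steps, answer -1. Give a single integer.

Step 1: cell (2,3)='T' (+3 fires, +2 burnt)
Step 2: cell (2,3)='F' (+4 fires, +3 burnt)
  -> target ignites at step 2
Step 3: cell (2,3)='.' (+4 fires, +4 burnt)
Step 4: cell (2,3)='.' (+4 fires, +4 burnt)
Step 5: cell (2,3)='.' (+3 fires, +4 burnt)
Step 6: cell (2,3)='.' (+1 fires, +3 burnt)
Step 7: cell (2,3)='.' (+1 fires, +1 burnt)
Step 8: cell (2,3)='.' (+0 fires, +1 burnt)
  fire out at step 8

2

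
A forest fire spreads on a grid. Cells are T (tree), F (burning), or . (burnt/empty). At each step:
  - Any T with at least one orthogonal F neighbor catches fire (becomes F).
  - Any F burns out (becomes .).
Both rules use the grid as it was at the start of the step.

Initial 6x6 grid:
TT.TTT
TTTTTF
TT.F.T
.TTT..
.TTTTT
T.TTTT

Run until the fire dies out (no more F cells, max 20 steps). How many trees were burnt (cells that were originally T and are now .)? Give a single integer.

Step 1: +5 fires, +2 burnt (F count now 5)
Step 2: +5 fires, +5 burnt (F count now 5)
Step 3: +5 fires, +5 burnt (F count now 5)
Step 4: +7 fires, +5 burnt (F count now 7)
Step 5: +3 fires, +7 burnt (F count now 3)
Step 6: +0 fires, +3 burnt (F count now 0)
Fire out after step 6
Initially T: 26, now '.': 35
Total burnt (originally-T cells now '.'): 25

Answer: 25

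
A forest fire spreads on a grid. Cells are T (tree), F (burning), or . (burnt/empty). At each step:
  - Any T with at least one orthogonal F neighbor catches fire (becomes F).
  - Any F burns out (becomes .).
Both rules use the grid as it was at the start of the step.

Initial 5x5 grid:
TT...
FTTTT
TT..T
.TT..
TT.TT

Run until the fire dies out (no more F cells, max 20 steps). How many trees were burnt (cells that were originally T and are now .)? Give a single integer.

Answer: 13

Derivation:
Step 1: +3 fires, +1 burnt (F count now 3)
Step 2: +3 fires, +3 burnt (F count now 3)
Step 3: +2 fires, +3 burnt (F count now 2)
Step 4: +3 fires, +2 burnt (F count now 3)
Step 5: +2 fires, +3 burnt (F count now 2)
Step 6: +0 fires, +2 burnt (F count now 0)
Fire out after step 6
Initially T: 15, now '.': 23
Total burnt (originally-T cells now '.'): 13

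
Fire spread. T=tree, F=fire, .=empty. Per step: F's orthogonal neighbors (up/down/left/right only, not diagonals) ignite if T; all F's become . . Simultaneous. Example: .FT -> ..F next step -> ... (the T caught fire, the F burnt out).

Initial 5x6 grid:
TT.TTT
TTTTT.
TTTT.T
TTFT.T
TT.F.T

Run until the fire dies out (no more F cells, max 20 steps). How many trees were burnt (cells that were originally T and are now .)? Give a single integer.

Step 1: +3 fires, +2 burnt (F count now 3)
Step 2: +5 fires, +3 burnt (F count now 5)
Step 3: +4 fires, +5 burnt (F count now 4)
Step 4: +4 fires, +4 burnt (F count now 4)
Step 5: +2 fires, +4 burnt (F count now 2)
Step 6: +1 fires, +2 burnt (F count now 1)
Step 7: +0 fires, +1 burnt (F count now 0)
Fire out after step 7
Initially T: 22, now '.': 27
Total burnt (originally-T cells now '.'): 19

Answer: 19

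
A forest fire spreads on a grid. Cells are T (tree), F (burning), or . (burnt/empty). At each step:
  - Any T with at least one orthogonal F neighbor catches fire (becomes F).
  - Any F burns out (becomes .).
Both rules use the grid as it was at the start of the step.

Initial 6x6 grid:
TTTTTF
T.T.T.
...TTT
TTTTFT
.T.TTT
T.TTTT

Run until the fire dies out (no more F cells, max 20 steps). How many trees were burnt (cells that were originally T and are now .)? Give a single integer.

Answer: 24

Derivation:
Step 1: +5 fires, +2 burnt (F count now 5)
Step 2: +8 fires, +5 burnt (F count now 8)
Step 3: +4 fires, +8 burnt (F count now 4)
Step 4: +5 fires, +4 burnt (F count now 5)
Step 5: +1 fires, +5 burnt (F count now 1)
Step 6: +1 fires, +1 burnt (F count now 1)
Step 7: +0 fires, +1 burnt (F count now 0)
Fire out after step 7
Initially T: 25, now '.': 35
Total burnt (originally-T cells now '.'): 24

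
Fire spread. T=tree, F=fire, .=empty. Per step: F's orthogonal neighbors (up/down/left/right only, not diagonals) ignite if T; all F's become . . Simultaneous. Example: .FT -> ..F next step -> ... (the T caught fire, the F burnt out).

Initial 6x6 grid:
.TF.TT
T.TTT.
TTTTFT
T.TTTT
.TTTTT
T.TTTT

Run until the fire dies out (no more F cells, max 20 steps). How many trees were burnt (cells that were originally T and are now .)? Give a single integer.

Answer: 26

Derivation:
Step 1: +6 fires, +2 burnt (F count now 6)
Step 2: +6 fires, +6 burnt (F count now 6)
Step 3: +6 fires, +6 burnt (F count now 6)
Step 4: +4 fires, +6 burnt (F count now 4)
Step 5: +4 fires, +4 burnt (F count now 4)
Step 6: +0 fires, +4 burnt (F count now 0)
Fire out after step 6
Initially T: 27, now '.': 35
Total burnt (originally-T cells now '.'): 26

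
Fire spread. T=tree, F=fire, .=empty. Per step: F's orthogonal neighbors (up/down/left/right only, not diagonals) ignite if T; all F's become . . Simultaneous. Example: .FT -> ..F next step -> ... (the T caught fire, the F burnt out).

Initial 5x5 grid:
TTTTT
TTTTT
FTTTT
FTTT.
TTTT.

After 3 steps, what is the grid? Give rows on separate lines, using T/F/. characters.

Step 1: 4 trees catch fire, 2 burn out
  TTTTT
  FTTTT
  .FTTT
  .FTT.
  FTTT.
Step 2: 5 trees catch fire, 4 burn out
  FTTTT
  .FTTT
  ..FTT
  ..FT.
  .FTT.
Step 3: 5 trees catch fire, 5 burn out
  .FTTT
  ..FTT
  ...FT
  ...F.
  ..FT.

.FTTT
..FTT
...FT
...F.
..FT.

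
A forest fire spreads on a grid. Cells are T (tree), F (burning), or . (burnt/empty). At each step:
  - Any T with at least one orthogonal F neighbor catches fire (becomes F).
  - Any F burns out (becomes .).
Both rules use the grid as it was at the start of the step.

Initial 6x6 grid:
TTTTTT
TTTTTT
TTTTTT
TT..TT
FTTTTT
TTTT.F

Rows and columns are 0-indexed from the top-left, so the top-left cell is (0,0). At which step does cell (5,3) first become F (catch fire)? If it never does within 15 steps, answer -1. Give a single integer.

Step 1: cell (5,3)='T' (+4 fires, +2 burnt)
Step 2: cell (5,3)='T' (+6 fires, +4 burnt)
Step 3: cell (5,3)='T' (+6 fires, +6 burnt)
Step 4: cell (5,3)='F' (+6 fires, +6 burnt)
  -> target ignites at step 4
Step 5: cell (5,3)='.' (+5 fires, +6 burnt)
Step 6: cell (5,3)='.' (+3 fires, +5 burnt)
Step 7: cell (5,3)='.' (+1 fires, +3 burnt)
Step 8: cell (5,3)='.' (+0 fires, +1 burnt)
  fire out at step 8

4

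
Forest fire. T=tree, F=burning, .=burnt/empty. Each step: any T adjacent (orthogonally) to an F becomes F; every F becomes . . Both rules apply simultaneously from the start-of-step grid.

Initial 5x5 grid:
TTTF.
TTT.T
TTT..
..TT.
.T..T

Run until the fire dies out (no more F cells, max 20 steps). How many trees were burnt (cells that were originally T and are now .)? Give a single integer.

Step 1: +1 fires, +1 burnt (F count now 1)
Step 2: +2 fires, +1 burnt (F count now 2)
Step 3: +3 fires, +2 burnt (F count now 3)
Step 4: +3 fires, +3 burnt (F count now 3)
Step 5: +2 fires, +3 burnt (F count now 2)
Step 6: +0 fires, +2 burnt (F count now 0)
Fire out after step 6
Initially T: 14, now '.': 22
Total burnt (originally-T cells now '.'): 11

Answer: 11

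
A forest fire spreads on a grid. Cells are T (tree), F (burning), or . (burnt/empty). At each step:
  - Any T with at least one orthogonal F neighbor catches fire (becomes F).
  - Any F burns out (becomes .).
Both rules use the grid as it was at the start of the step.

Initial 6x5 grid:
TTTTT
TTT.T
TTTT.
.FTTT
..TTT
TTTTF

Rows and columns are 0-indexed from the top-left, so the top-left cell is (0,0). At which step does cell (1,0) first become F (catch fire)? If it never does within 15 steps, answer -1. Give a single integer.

Step 1: cell (1,0)='T' (+4 fires, +2 burnt)
Step 2: cell (1,0)='T' (+8 fires, +4 burnt)
Step 3: cell (1,0)='F' (+5 fires, +8 burnt)
  -> target ignites at step 3
Step 4: cell (1,0)='.' (+3 fires, +5 burnt)
Step 5: cell (1,0)='.' (+1 fires, +3 burnt)
Step 6: cell (1,0)='.' (+1 fires, +1 burnt)
Step 7: cell (1,0)='.' (+1 fires, +1 burnt)
Step 8: cell (1,0)='.' (+0 fires, +1 burnt)
  fire out at step 8

3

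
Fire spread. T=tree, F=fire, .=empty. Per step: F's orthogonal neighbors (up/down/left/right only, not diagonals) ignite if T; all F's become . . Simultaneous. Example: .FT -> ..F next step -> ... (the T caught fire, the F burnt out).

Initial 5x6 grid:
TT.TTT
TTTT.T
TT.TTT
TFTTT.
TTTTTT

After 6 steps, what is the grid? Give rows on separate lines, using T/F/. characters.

Step 1: 4 trees catch fire, 1 burn out
  TT.TTT
  TTTT.T
  TF.TTT
  F.FTT.
  TFTTTT
Step 2: 5 trees catch fire, 4 burn out
  TT.TTT
  TFTT.T
  F..TTT
  ...FT.
  F.FTTT
Step 3: 6 trees catch fire, 5 burn out
  TF.TTT
  F.FT.T
  ...FTT
  ....F.
  ...FTT
Step 4: 4 trees catch fire, 6 burn out
  F..TTT
  ...F.T
  ....FT
  ......
  ....FT
Step 5: 3 trees catch fire, 4 burn out
  ...FTT
  .....T
  .....F
  ......
  .....F
Step 6: 2 trees catch fire, 3 burn out
  ....FT
  .....F
  ......
  ......
  ......

....FT
.....F
......
......
......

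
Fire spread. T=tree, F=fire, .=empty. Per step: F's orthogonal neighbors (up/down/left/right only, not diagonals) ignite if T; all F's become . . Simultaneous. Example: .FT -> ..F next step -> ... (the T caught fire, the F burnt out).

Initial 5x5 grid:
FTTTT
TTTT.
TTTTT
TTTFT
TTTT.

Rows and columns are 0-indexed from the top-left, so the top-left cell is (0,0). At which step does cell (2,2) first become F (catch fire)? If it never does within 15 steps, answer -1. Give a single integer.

Step 1: cell (2,2)='T' (+6 fires, +2 burnt)
Step 2: cell (2,2)='F' (+8 fires, +6 burnt)
  -> target ignites at step 2
Step 3: cell (2,2)='.' (+5 fires, +8 burnt)
Step 4: cell (2,2)='.' (+2 fires, +5 burnt)
Step 5: cell (2,2)='.' (+0 fires, +2 burnt)
  fire out at step 5

2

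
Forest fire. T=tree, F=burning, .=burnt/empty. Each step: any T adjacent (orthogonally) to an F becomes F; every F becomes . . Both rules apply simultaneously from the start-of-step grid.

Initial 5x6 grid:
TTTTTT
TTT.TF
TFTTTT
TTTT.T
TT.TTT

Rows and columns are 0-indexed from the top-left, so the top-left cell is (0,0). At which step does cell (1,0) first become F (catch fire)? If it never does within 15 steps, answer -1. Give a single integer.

Step 1: cell (1,0)='T' (+7 fires, +2 burnt)
Step 2: cell (1,0)='F' (+10 fires, +7 burnt)
  -> target ignites at step 2
Step 3: cell (1,0)='.' (+6 fires, +10 burnt)
Step 4: cell (1,0)='.' (+2 fires, +6 burnt)
Step 5: cell (1,0)='.' (+0 fires, +2 burnt)
  fire out at step 5

2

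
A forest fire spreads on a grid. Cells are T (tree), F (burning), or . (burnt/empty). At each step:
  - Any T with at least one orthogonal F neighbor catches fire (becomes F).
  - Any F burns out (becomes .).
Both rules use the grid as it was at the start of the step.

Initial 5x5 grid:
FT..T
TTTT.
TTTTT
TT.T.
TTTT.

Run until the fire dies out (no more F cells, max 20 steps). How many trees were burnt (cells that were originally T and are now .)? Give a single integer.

Answer: 17

Derivation:
Step 1: +2 fires, +1 burnt (F count now 2)
Step 2: +2 fires, +2 burnt (F count now 2)
Step 3: +3 fires, +2 burnt (F count now 3)
Step 4: +4 fires, +3 burnt (F count now 4)
Step 5: +2 fires, +4 burnt (F count now 2)
Step 6: +3 fires, +2 burnt (F count now 3)
Step 7: +1 fires, +3 burnt (F count now 1)
Step 8: +0 fires, +1 burnt (F count now 0)
Fire out after step 8
Initially T: 18, now '.': 24
Total burnt (originally-T cells now '.'): 17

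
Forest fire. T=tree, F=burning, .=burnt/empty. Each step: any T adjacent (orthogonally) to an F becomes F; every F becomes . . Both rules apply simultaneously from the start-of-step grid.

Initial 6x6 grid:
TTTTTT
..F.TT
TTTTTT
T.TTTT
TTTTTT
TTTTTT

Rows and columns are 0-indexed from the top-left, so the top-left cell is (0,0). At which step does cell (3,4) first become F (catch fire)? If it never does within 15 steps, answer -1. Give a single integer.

Step 1: cell (3,4)='T' (+2 fires, +1 burnt)
Step 2: cell (3,4)='T' (+5 fires, +2 burnt)
Step 3: cell (3,4)='T' (+6 fires, +5 burnt)
Step 4: cell (3,4)='F' (+8 fires, +6 burnt)
  -> target ignites at step 4
Step 5: cell (3,4)='.' (+6 fires, +8 burnt)
Step 6: cell (3,4)='.' (+3 fires, +6 burnt)
Step 7: cell (3,4)='.' (+1 fires, +3 burnt)
Step 8: cell (3,4)='.' (+0 fires, +1 burnt)
  fire out at step 8

4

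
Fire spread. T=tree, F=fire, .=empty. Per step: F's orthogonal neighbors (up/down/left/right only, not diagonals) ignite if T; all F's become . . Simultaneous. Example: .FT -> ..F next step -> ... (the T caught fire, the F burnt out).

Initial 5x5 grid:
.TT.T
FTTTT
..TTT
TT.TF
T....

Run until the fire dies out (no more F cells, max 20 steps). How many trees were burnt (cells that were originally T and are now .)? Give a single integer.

Answer: 11

Derivation:
Step 1: +3 fires, +2 burnt (F count now 3)
Step 2: +4 fires, +3 burnt (F count now 4)
Step 3: +4 fires, +4 burnt (F count now 4)
Step 4: +0 fires, +4 burnt (F count now 0)
Fire out after step 4
Initially T: 14, now '.': 22
Total burnt (originally-T cells now '.'): 11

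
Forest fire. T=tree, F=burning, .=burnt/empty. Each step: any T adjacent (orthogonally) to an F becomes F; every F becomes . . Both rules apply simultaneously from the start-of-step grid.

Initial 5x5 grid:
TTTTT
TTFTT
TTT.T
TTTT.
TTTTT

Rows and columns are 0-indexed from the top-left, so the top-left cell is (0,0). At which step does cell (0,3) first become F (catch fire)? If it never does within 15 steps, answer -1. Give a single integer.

Step 1: cell (0,3)='T' (+4 fires, +1 burnt)
Step 2: cell (0,3)='F' (+6 fires, +4 burnt)
  -> target ignites at step 2
Step 3: cell (0,3)='.' (+7 fires, +6 burnt)
Step 4: cell (0,3)='.' (+3 fires, +7 burnt)
Step 5: cell (0,3)='.' (+2 fires, +3 burnt)
Step 6: cell (0,3)='.' (+0 fires, +2 burnt)
  fire out at step 6

2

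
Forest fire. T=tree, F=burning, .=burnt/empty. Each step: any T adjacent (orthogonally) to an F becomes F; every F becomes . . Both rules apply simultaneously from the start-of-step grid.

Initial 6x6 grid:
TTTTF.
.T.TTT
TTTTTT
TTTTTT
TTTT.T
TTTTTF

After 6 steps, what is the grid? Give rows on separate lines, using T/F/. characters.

Step 1: 4 trees catch fire, 2 burn out
  TTTF..
  .T.TFT
  TTTTTT
  TTTTTT
  TTTT.F
  TTTTF.
Step 2: 6 trees catch fire, 4 burn out
  TTF...
  .T.F.F
  TTTTFT
  TTTTTF
  TTTT..
  TTTF..
Step 3: 6 trees catch fire, 6 burn out
  TF....
  .T....
  TTTF.F
  TTTTF.
  TTTF..
  TTF...
Step 4: 6 trees catch fire, 6 burn out
  F.....
  .F....
  TTF...
  TTTF..
  TTF...
  TF....
Step 5: 4 trees catch fire, 6 burn out
  ......
  ......
  TF....
  TTF...
  TF....
  F.....
Step 6: 3 trees catch fire, 4 burn out
  ......
  ......
  F.....
  TF....
  F.....
  ......

......
......
F.....
TF....
F.....
......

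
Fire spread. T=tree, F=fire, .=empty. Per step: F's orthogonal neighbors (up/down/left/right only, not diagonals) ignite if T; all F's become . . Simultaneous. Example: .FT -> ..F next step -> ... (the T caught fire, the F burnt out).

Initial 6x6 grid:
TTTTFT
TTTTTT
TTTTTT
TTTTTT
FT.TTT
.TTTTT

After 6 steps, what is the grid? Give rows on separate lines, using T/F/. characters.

Step 1: 5 trees catch fire, 2 burn out
  TTTF.F
  TTTTFT
  TTTTTT
  FTTTTT
  .F.TTT
  .TTTTT
Step 2: 7 trees catch fire, 5 burn out
  TTF...
  TTTF.F
  FTTTFT
  .FTTTT
  ...TTT
  .FTTTT
Step 3: 9 trees catch fire, 7 burn out
  TF....
  FTF...
  .FTF.F
  ..FTFT
  ...TTT
  ..FTTT
Step 4: 7 trees catch fire, 9 burn out
  F.....
  .F....
  ..F...
  ...F.F
  ...TFT
  ...FTT
Step 5: 3 trees catch fire, 7 burn out
  ......
  ......
  ......
  ......
  ...F.F
  ....FT
Step 6: 1 trees catch fire, 3 burn out
  ......
  ......
  ......
  ......
  ......
  .....F

......
......
......
......
......
.....F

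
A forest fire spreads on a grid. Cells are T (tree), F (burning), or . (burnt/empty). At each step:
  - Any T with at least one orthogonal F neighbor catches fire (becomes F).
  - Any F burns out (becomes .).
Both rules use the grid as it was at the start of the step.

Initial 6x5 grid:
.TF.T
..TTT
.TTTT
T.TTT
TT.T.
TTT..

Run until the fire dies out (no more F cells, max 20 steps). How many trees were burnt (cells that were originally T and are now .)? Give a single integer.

Step 1: +2 fires, +1 burnt (F count now 2)
Step 2: +2 fires, +2 burnt (F count now 2)
Step 3: +4 fires, +2 burnt (F count now 4)
Step 4: +3 fires, +4 burnt (F count now 3)
Step 5: +2 fires, +3 burnt (F count now 2)
Step 6: +0 fires, +2 burnt (F count now 0)
Fire out after step 6
Initially T: 19, now '.': 24
Total burnt (originally-T cells now '.'): 13

Answer: 13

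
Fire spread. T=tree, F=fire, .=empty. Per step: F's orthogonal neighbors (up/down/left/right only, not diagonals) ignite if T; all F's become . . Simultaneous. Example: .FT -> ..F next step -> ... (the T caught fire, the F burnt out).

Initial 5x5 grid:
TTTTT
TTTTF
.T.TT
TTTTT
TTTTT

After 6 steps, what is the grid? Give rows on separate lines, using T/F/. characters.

Step 1: 3 trees catch fire, 1 burn out
  TTTTF
  TTTF.
  .T.TF
  TTTTT
  TTTTT
Step 2: 4 trees catch fire, 3 burn out
  TTTF.
  TTF..
  .T.F.
  TTTTF
  TTTTT
Step 3: 4 trees catch fire, 4 burn out
  TTF..
  TF...
  .T...
  TTTF.
  TTTTF
Step 4: 5 trees catch fire, 4 burn out
  TF...
  F....
  .F...
  TTF..
  TTTF.
Step 5: 3 trees catch fire, 5 burn out
  F....
  .....
  .....
  TF...
  TTF..
Step 6: 2 trees catch fire, 3 burn out
  .....
  .....
  .....
  F....
  TF...

.....
.....
.....
F....
TF...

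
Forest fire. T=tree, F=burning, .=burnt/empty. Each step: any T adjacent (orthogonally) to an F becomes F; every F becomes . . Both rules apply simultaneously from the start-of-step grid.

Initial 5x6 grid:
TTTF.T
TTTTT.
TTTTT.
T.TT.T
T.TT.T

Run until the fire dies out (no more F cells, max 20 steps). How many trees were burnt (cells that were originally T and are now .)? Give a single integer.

Answer: 19

Derivation:
Step 1: +2 fires, +1 burnt (F count now 2)
Step 2: +4 fires, +2 burnt (F count now 4)
Step 3: +5 fires, +4 burnt (F count now 5)
Step 4: +4 fires, +5 burnt (F count now 4)
Step 5: +2 fires, +4 burnt (F count now 2)
Step 6: +1 fires, +2 burnt (F count now 1)
Step 7: +1 fires, +1 burnt (F count now 1)
Step 8: +0 fires, +1 burnt (F count now 0)
Fire out after step 8
Initially T: 22, now '.': 27
Total burnt (originally-T cells now '.'): 19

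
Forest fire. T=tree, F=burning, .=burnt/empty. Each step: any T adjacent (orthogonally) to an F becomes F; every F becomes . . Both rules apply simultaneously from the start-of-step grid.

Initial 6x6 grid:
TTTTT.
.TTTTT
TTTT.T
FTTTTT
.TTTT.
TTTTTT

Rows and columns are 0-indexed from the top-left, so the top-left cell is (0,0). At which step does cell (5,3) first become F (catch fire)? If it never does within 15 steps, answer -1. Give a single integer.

Step 1: cell (5,3)='T' (+2 fires, +1 burnt)
Step 2: cell (5,3)='T' (+3 fires, +2 burnt)
Step 3: cell (5,3)='T' (+5 fires, +3 burnt)
Step 4: cell (5,3)='T' (+7 fires, +5 burnt)
Step 5: cell (5,3)='F' (+6 fires, +7 burnt)
  -> target ignites at step 5
Step 6: cell (5,3)='.' (+4 fires, +6 burnt)
Step 7: cell (5,3)='.' (+3 fires, +4 burnt)
Step 8: cell (5,3)='.' (+0 fires, +3 burnt)
  fire out at step 8

5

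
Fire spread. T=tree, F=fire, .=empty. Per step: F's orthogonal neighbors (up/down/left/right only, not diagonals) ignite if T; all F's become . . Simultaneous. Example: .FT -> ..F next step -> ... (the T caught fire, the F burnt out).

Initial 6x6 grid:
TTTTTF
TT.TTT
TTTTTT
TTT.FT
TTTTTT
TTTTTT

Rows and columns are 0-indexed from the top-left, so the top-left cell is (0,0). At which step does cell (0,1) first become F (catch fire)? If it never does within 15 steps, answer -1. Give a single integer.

Step 1: cell (0,1)='T' (+5 fires, +2 burnt)
Step 2: cell (0,1)='T' (+7 fires, +5 burnt)
Step 3: cell (0,1)='T' (+6 fires, +7 burnt)
Step 4: cell (0,1)='F' (+5 fires, +6 burnt)
  -> target ignites at step 4
Step 5: cell (0,1)='.' (+6 fires, +5 burnt)
Step 6: cell (0,1)='.' (+3 fires, +6 burnt)
Step 7: cell (0,1)='.' (+0 fires, +3 burnt)
  fire out at step 7

4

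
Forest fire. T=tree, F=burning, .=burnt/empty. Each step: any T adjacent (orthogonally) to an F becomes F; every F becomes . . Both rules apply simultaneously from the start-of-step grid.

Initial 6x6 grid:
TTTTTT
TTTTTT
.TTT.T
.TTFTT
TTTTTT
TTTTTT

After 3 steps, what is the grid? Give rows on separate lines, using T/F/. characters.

Step 1: 4 trees catch fire, 1 burn out
  TTTTTT
  TTTTTT
  .TTF.T
  .TF.FT
  TTTFTT
  TTTTTT
Step 2: 7 trees catch fire, 4 burn out
  TTTTTT
  TTTFTT
  .TF..T
  .F...F
  TTF.FT
  TTTFTT
Step 3: 9 trees catch fire, 7 burn out
  TTTFTT
  TTF.FT
  .F...F
  ......
  TF...F
  TTF.FT

TTTFTT
TTF.FT
.F...F
......
TF...F
TTF.FT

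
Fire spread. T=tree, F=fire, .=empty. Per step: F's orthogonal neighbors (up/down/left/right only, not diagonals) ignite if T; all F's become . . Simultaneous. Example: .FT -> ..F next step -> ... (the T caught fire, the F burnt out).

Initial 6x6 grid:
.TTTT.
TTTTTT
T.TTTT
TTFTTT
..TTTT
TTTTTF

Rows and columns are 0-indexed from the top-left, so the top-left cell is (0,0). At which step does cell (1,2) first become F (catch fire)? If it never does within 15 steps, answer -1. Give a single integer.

Step 1: cell (1,2)='T' (+6 fires, +2 burnt)
Step 2: cell (1,2)='F' (+9 fires, +6 burnt)
  -> target ignites at step 2
Step 3: cell (1,2)='.' (+7 fires, +9 burnt)
Step 4: cell (1,2)='.' (+6 fires, +7 burnt)
Step 5: cell (1,2)='.' (+1 fires, +6 burnt)
Step 6: cell (1,2)='.' (+0 fires, +1 burnt)
  fire out at step 6

2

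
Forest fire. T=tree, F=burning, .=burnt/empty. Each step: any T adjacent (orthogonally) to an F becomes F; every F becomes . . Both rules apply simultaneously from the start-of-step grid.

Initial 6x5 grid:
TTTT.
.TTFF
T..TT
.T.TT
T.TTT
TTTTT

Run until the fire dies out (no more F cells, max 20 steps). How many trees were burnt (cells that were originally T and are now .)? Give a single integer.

Step 1: +4 fires, +2 burnt (F count now 4)
Step 2: +4 fires, +4 burnt (F count now 4)
Step 3: +3 fires, +4 burnt (F count now 3)
Step 4: +4 fires, +3 burnt (F count now 4)
Step 5: +1 fires, +4 burnt (F count now 1)
Step 6: +1 fires, +1 burnt (F count now 1)
Step 7: +1 fires, +1 burnt (F count now 1)
Step 8: +1 fires, +1 burnt (F count now 1)
Step 9: +0 fires, +1 burnt (F count now 0)
Fire out after step 9
Initially T: 21, now '.': 28
Total burnt (originally-T cells now '.'): 19

Answer: 19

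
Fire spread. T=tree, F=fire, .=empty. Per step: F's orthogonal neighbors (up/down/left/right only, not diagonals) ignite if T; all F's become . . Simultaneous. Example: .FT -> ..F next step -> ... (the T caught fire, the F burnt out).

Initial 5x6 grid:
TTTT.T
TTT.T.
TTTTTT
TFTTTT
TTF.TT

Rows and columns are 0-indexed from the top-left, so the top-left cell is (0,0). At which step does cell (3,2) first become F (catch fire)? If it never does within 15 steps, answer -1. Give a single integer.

Step 1: cell (3,2)='F' (+4 fires, +2 burnt)
  -> target ignites at step 1
Step 2: cell (3,2)='.' (+5 fires, +4 burnt)
Step 3: cell (3,2)='.' (+5 fires, +5 burnt)
Step 4: cell (3,2)='.' (+5 fires, +5 burnt)
Step 5: cell (3,2)='.' (+4 fires, +5 burnt)
Step 6: cell (3,2)='.' (+0 fires, +4 burnt)
  fire out at step 6

1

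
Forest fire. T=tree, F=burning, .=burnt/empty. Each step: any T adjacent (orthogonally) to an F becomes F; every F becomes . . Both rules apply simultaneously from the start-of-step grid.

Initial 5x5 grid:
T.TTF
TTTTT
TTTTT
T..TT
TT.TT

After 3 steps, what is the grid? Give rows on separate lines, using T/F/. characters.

Step 1: 2 trees catch fire, 1 burn out
  T.TF.
  TTTTF
  TTTTT
  T..TT
  TT.TT
Step 2: 3 trees catch fire, 2 burn out
  T.F..
  TTTF.
  TTTTF
  T..TT
  TT.TT
Step 3: 3 trees catch fire, 3 burn out
  T....
  TTF..
  TTTF.
  T..TF
  TT.TT

T....
TTF..
TTTF.
T..TF
TT.TT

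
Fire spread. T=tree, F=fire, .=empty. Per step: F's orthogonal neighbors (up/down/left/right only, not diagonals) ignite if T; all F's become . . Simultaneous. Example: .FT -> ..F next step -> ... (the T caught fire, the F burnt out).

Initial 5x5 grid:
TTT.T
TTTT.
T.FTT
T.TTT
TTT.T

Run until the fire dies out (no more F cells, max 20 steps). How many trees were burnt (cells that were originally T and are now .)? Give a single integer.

Answer: 18

Derivation:
Step 1: +3 fires, +1 burnt (F count now 3)
Step 2: +6 fires, +3 burnt (F count now 6)
Step 3: +4 fires, +6 burnt (F count now 4)
Step 4: +4 fires, +4 burnt (F count now 4)
Step 5: +1 fires, +4 burnt (F count now 1)
Step 6: +0 fires, +1 burnt (F count now 0)
Fire out after step 6
Initially T: 19, now '.': 24
Total burnt (originally-T cells now '.'): 18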